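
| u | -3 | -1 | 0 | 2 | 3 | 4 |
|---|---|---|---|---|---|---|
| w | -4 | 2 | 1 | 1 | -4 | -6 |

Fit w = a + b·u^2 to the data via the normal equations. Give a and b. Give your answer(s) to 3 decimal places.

From the data, Σ1 = 6, Σu^2 = 39, Σu^2·u^2 = 435.
Moment sums: Σw = -10, Σu^2·w = -162.
Normal equations: [[6, 39]; [39, 435]]·[a, b]ᵀ = [-10, -162]ᵀ.
det = 6·435 − 39² = 1089.
a = ((-10)·435 − 39·(-162))/1089 = 656/363; b = (6·(-162) − 39·(-10))/1089 = -194/363.

a = 1.807, b = -0.534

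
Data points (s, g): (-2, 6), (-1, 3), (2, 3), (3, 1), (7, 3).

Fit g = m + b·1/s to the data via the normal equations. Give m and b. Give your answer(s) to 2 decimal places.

m = 3.06, b = -1.31

XᵀX·[m, b]ᵀ = Xᵀg reads: 5·m + (-11/21)·b = 16;  (-11/21)·m + (1439/882)·b = -157/42.
(Σ1 = 5, Σ1/s = -11/21, Σ1/s·1/s = 1439/882, Σg = 16, Σ1/s·g = -157/42.)
Eliminating b: (1439/882)·(row 1) − (-11/21)·(row 2) gives (6953/882)·m = (1439/882)·16 − (-11/21)·(-157/42) = 7099/294, so m = 21297/6953.
Then b = ((-157/42) − (-11/21)·(21297/6953))/(1439/882) = -9093/6953.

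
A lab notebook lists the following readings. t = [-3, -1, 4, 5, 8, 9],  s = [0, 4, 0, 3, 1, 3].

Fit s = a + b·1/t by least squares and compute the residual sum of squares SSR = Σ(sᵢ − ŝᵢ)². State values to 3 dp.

SSR = 12.205

Compute the Gram sums: Σ1 = 6, Σ1/t = -233/360, Σ1/t·1/t = 160909/129600.
And Σs = 11, Σ1/t·s = -353/120.
Normal equations: [[6, -233/360]; [-233/360, 160909/129600]]·[a, b]ᵀ = [11, -353/120]ᵀ.
Determinant 6·(160909/129600) − (-233/360)² = 182233/25920.
a = (11·(160909/129600) − (-233/360)·(-353/120))/(182233/25920) = 1523252/911165; b = (6·(-353/120) − (-233/360)·11)/(182233/25920) = -272952/182233.
Residuals: -1978172/911165, 756648/911165, -1182062/911165, 296639/182233, -441492/911165, 1361883/911165; SSR = 11120334/911165.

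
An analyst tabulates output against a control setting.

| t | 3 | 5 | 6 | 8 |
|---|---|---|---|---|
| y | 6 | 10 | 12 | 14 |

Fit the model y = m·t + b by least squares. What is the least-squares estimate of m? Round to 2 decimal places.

m = 1.62

Setting ∂/∂m … = 0 gives: 134·m + 22·b = 252;  22·m + 4·b = 42.
Eliminating b: 4·(row 1) − 22·(row 2) gives 52·m = 4·252 − 22·42 = 84, so m = 21/13.
Then b = (42 − 22·(21/13))/4 = 21/13.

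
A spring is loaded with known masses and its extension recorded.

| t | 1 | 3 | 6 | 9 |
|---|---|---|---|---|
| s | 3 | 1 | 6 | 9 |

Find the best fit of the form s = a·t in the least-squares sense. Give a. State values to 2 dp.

a = 0.97

MᵀM·[a]ᵀ = Mᵀs reads: 127·a = 123.
(Σt·t = 127, Σt·s = 123.)
Hence a = 123 / 127 ≈ 0.968504.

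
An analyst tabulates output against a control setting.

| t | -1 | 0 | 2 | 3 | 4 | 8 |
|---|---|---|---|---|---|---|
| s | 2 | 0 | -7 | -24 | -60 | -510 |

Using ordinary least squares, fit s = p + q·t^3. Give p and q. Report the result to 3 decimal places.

AᵀA·[p, q]ᵀ = Aᵀs reads: 6·p + 610·q = -599;  610·p + 267034·q = -265666.
(Σ1 = 6, Σt^3 = 610, Σt^3·t^3 = 267034, Σs = -599, Σt^3·s = -265666.)
det = 6·267034 − 610² = 1230104.
p = ((-599)·267034 − 610·(-265666))/1230104 = 1051447/615052; q = (6·(-265666) − 610·(-599))/1230104 = -614303/615052.

p = 1.710, q = -0.999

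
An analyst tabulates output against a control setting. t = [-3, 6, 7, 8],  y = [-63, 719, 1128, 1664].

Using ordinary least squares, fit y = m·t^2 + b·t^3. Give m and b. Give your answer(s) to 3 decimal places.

m = 1.983, b = 3.003

The normal system XᵀX·[m, b]ᵀ = Xᵀy is [[7874, 57108]; [57108, 427178]]·[m, b]ᵀ = [187085, 1395877]ᵀ.
Eliminating b: 427178·(row 1) − 57108·(row 2) gives 102275908·m = 427178·187085 − 57108·1395877 = 202852414, so m = 101426207/51137954.
Then b = (1395877 − 57108·(101426207/51137954))/427178 = 153542659/51137954.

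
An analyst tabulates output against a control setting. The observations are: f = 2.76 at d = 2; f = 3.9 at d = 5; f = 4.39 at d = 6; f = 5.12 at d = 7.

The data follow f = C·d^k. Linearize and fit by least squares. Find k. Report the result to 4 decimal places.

Let Y = ln f. Fitting Y = k·ln d + ln C by least squares:
Sums: Σln d = 6.0403, Σ(ln d)² = 10.0677, Σln f = 5.4887, Σln d·ln f = 8.7227.
Normal system: [[10.0677, 6.0403]; [6.0403, 4]]·[k, ln C]ᵀ = [8.7227, 5.4887]ᵀ.
Δ = 10.0677·4 − (6.0403)² = 3.7862; k = (8.7227·4 − 6.0403·5.4887)/3.7862 = 0.45895, ln C = (10.0677·5.4887 − 6.0403·8.7227)/3.7862 = 0.67913.

k = 0.4589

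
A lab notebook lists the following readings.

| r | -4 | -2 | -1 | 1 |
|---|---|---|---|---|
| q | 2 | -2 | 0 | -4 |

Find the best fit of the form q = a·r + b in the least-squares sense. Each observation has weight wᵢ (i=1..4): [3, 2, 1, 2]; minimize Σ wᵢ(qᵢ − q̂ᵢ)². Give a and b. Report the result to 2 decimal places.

From the data, Σwᵢ·r·r = 59, Σwᵢ·r = -15, Σwᵢ·1 = 8.
For MᵀWq: Σwᵢ·r·q = -24, Σwᵢ·q = -6.
det = 59·8 − (-15)² = 247.
a = ((-24)·8 − (-15)·(-6))/247 = -282/247; b = (59·(-6) − (-15)·(-24))/247 = -714/247.

a = -1.14, b = -2.89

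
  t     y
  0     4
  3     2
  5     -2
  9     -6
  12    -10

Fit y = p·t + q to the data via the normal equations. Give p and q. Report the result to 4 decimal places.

Forming MᵀM = [[259, 29]; [29, 5]] and Mᵀy = [-178, -12]ᵀ gives MᵀM·[p, q]ᵀ = Mᵀy.
Eliminating q: 5·(row 1) − 29·(row 2) gives 454·p = 5·(-178) − 29·(-12) = -542, so p = -271/227.
Then q = ((-12) − 29·(-271/227))/5 = 1027/227.

p = -1.1938, q = 4.5242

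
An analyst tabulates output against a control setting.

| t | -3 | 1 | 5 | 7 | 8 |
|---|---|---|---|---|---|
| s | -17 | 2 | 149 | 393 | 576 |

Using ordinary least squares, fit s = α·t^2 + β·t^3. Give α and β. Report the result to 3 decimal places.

Normal-equation sums: Σt^2·t^2 = 7204, Σt^2·t^3 = 52458, Σt^3·t^3 = 396148.
For Mᵀs: Σt^2·s = 59695, Σt^3·s = 448797.
So MᵀM·[α, β]ᵀ = Mᵀs: [[7204, 52458]; [52458, 396148]]·[α, β]ᵀ = [59695, 448797]ᵀ.
det = 7204·396148 − 52458² = 102008428.
α = (59695·396148 − 52458·448797)/102008428 = 52530917/51004214; β = (7204·448797 − 52458·59695)/102008428 = 50826639/51004214.

α = 1.030, β = 0.997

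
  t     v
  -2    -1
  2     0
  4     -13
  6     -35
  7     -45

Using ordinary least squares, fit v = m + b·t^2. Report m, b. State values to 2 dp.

m = 3.26, b = -1.01

Normal-equation sums: Σ1 = 5, Σt^2 = 109, Σt^2·t^2 = 3985.
Moment sums: Σv = -94, Σt^2·v = -3677.
Eliminating b: 3985·(row 1) − 109·(row 2) gives 8044·m = 3985·(-94) − 109·(-3677) = 26203, so m = 26203/8044.
Then b = ((-3677) − 109·(26203/8044))/3985 = -8139/8044.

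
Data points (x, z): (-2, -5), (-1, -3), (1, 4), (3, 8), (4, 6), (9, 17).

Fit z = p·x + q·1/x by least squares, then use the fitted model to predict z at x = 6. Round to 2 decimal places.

ẑ = 11.39

From the data, Σx·x = 112, Σx·1/x = 6, Σ1/x·1/x = 3157/1296.
Right-hand side: Σx·z = 218, Σ1/x·z = 140/9.
So MᵀM·[p, q]ᵀ = Mᵀz: [[112, 6]; [6, 3157/1296]]·[p, q]ᵀ = [218, 140/9]ᵀ.
Eliminating q: (3157/1296)·(row 1) − 6·(row 2) gives (19183/81)·p = (3157/1296)·218 − 6·(140/9) = 283633/648, so p = 283633/153464.
Then q = ((140/9) − 6·(283633/153464))/(3157/1296) = 35172/19183.
At x = 6: ẑ = (283633/153464)·(6) + (35172/19183)·(1/6) = 874347/76732.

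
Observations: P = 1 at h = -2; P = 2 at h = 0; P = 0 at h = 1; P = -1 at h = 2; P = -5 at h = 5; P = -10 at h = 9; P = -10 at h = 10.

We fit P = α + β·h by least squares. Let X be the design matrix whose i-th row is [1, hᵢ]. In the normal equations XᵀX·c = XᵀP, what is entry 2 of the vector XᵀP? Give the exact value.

Entry 2 ↔ basis h, so (XᵀP)_{2} = Σᵢ (h)·Pᵢ = (-2)·(1) + (0)·(2) + (1)·(0) + (2)·(-1) + (5)·(-5) + (9)·(-10) + (10)·(-10) = -219.

-219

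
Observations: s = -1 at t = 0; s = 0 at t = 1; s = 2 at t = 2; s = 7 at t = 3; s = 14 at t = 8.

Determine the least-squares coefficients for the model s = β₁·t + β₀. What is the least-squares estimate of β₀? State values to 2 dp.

Compute the Gram sums: Σt·t = 78, Σt = 14, Σ1 = 5.
And Σt·s = 137, Σs = 22.
Normal equations: [[78, 14]; [14, 5]]·[β₁, β₀]ᵀ = [137, 22]ᵀ.
Δ = 78·5 − 14² = 194.
β₁ = (137·5 − 14·22)/194 = 377/194; β₀ = (78·22 − 14·137)/194 = -101/97.

β₀ = -1.04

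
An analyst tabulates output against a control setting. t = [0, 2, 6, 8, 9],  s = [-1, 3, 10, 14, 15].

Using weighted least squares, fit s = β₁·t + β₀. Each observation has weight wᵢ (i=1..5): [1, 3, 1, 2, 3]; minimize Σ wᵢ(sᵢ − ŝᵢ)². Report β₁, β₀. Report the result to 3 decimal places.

Setting ∂/∂β₁ … = 0 gives: 419·β₁ + 55·β₀ = 707;  55·β₁ + 10·β₀ = 91.
(Σwᵢ·t·t = 419, Σwᵢ·t = 55, Σwᵢ·1 = 10, Σwᵢ·t·s = 707, Σwᵢ·s = 91.)
Eliminating β₀: 10·(row 1) − 55·(row 2) gives 1165·β₁ = 10·707 − 55·91 = 2065, so β₁ = 413/233.
Then β₀ = (91 − 55·(413/233))/10 = -756/1165.

β₁ = 1.773, β₀ = -0.649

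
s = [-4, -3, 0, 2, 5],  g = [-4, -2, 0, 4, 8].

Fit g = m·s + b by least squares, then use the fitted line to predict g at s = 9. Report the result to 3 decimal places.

With design matrix M, MᵀM = [[54, 0]; [0, 5]] and Mᵀg = [70, 6]ᵀ.
Eliminating b: 5·(row 1) − 0·(row 2) gives 270·m = 5·70 − 0·6 = 350, so m = 35/27.
Then b = (6 − 0·(35/27))/5 = 6/5.
At s = 9: ĝ = (35/27)·(9) + (6/5)·(1) = 193/15.

ĝ = 12.867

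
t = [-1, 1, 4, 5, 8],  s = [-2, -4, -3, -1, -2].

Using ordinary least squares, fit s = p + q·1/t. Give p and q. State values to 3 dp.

With design matrix M, MᵀM = [[5, 23/40]; [23/40, 3389/1600]] and Mᵀs = [-12, -16/5]ᵀ.
Eliminating q: (3389/1600)·(row 1) − (23/40)·(row 2) gives (513/50)·p = (3389/1600)·(-12) − (23/40)·(-16/5) = -9431/400, so p = -9431/4104.
Then q = ((-16/5) − (23/40)·(-9431/4104))/(3389/1600) = -455/513.

p = -2.298, q = -0.887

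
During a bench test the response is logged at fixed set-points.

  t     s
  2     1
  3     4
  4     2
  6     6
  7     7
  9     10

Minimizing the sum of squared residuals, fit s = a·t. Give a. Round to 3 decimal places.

a = 1.010

From the data, Σt·t = 195.
And Σt·s = 197.
XᵀX·[a]ᵀ = Xᵀs becomes [[195]]·[a]ᵀ = [197]ᵀ.
a = 197/195 = 1.01026.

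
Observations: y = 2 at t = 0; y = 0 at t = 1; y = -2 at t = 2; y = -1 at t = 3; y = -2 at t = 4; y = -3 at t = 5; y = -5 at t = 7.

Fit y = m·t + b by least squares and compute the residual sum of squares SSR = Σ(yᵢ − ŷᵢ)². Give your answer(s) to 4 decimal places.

Sums needed: Σt·t = 104, Σt = 22, Σ1 = 7.
Moment sums: Σt·y = -65, Σy = -11.
Δ = 104·7 − 22² = 244.
m = ((-65)·7 − 22·(-11))/244 = -213/244; b = (104·(-11) − 22·(-65))/244 = 143/122.
Residuals: 101/122, -73/244, -87/61, 109/244, 39/122, 47/244, -15/244; SSR = 769/244.

SSR = 3.1516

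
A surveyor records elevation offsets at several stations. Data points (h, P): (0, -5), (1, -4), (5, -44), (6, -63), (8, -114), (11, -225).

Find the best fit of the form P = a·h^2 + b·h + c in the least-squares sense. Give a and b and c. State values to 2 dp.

a = -2.06, b = 2.70, c = -4.96

XᵀX·[a, b, c]ᵀ = XᵀP reads: 20659·a + 2185·b + 247·c = -37893;  2185·a + 247·b + 31·c = -3989;  247·a + 31·b + 6·c = -455.
Row-reducing yields a = -525283/254928, b = 688447/254928, c = -210811/42488.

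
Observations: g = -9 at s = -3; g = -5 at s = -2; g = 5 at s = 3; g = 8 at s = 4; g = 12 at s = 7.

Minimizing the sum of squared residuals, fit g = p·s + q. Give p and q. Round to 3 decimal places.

p = 2.093, q = -1.568

Compute the Gram sums: Σs·s = 87, Σs = 9, Σ1 = 5.
Moment sums: Σs·g = 168, Σg = 11.
XᵀX·[p, q]ᵀ = Xᵀg becomes [[87, 9]; [9, 5]]·[p, q]ᵀ = [168, 11]ᵀ.
Determinant 87·5 − 9² = 354.
p = (168·5 − 9·11)/354 = 247/118; q = (87·11 − 9·168)/354 = -185/118.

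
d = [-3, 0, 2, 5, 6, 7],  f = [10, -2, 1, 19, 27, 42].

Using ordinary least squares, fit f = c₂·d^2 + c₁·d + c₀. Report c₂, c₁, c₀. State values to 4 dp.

c₂ = 1.0036, c₁ = -0.9283, c₀ = -1.7767

Setting ∂/∂c₂ … = 0 gives: 4419·c₂ + 665·c₁ + 123·c₀ = 3599;  665·c₂ + 123·c₁ + 17·c₀ = 523;  123·c₂ + 17·c₁ + 6·c₀ = 97.
(Σd^2·d^2 = 4419, Σd^2·d = 665, Σd^2 = 123, Σd·d = 123, Σd = 17, Σ1 = 6, Σd^2·f = 3599, Σd·f = 523, Σf = 97.)
Inverting the 3×3 Gram matrix, [c₂, c₁, c₀]ᵀ = [125923/125472, -38827/41824, -13933/7842]ᵀ.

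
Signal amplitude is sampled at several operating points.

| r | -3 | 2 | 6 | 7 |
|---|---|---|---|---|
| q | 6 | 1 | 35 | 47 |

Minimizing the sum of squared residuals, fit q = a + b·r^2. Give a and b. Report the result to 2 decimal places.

Compute the Gram sums: Σ1 = 4, Σr^2 = 98, Σr^2·r^2 = 3794.
For Xᵀq: Σq = 89, Σr^2·q = 3621.
So XᵀX·[a, b]ᵀ = Xᵀq: [[4, 98]; [98, 3794]]·[a, b]ᵀ = [89, 3621]ᵀ.
Eliminating b: 3794·(row 1) − 98·(row 2) gives 5572·a = 3794·89 − 98·3621 = -17192, so a = -614/199.
Then b = (3621 − 98·(-614/199))/3794 = 2881/2786.

a = -3.09, b = 1.03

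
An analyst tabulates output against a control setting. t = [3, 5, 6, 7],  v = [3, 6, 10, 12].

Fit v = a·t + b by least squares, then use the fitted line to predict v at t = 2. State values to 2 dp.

Entries of XᵀX: Σt·t = 119, Σt = 21, Σ1 = 4.
Right-hand side: Σt·v = 183, Σv = 31.
Normal equations: [[119, 21]; [21, 4]]·[a, b]ᵀ = [183, 31]ᵀ.
Eliminating b: 4·(row 1) − 21·(row 2) gives 35·a = 4·183 − 21·31 = 81, so a = 81/35.
Then b = (31 − 21·(81/35))/4 = -22/5.
At t = 2: v̂ = (81/35)·(2) + (-22/5)·(1) = 8/35.

v̂ = 0.23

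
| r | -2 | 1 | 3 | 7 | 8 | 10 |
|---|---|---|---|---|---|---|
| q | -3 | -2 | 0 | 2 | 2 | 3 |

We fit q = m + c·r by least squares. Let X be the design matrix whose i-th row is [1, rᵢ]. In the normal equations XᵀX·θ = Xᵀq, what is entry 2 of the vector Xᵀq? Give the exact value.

Entry 2 ↔ basis r, so (Xᵀq)_{2} = Σᵢ (r)·qᵢ = (-2)·(-3) + (1)·(-2) + (3)·(0) + (7)·(2) + (8)·(2) + (10)·(3) = 64.

64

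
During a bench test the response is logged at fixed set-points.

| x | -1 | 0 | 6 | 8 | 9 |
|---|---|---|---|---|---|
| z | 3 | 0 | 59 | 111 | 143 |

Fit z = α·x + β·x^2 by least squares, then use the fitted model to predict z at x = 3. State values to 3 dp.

ẑ = 11.931

The normal system MᵀM·[α, β]ᵀ = Mᵀz is [[182, 1456]; [1456, 11954]]·[α, β]ᵀ = [2526, 20814]ᵀ.
Determinant 182·11954 − 1456² = 55692.
α = (2526·11954 − 1456·20814)/55692 = -9115/4641; β = (182·20814 − 1456·2526)/55692 = 101/51.
At x = 3: ẑ = (-9115/4641)·(3) + (101/51)·(9) = 18458/1547.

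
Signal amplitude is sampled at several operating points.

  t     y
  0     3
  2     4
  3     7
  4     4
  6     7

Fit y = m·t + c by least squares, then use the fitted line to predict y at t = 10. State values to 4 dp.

ŷ = 9.2000

Normal-equation sums: Σt·t = 65, Σt = 15, Σ1 = 5.
For Xᵀy: Σt·y = 87, Σy = 25.
det = 65·5 − 15² = 100.
m = (87·5 − 15·25)/100 = 3/5; c = (65·25 − 15·87)/100 = 16/5.
At t = 10: ŷ = (3/5)·(10) + (16/5)·(1) = 46/5.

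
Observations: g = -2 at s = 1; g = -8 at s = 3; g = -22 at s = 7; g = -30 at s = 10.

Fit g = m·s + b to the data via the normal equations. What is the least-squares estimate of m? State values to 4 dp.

Entries of XᵀX: Σs·s = 159, Σs = 21, Σ1 = 4.
Right-hand side: Σs·g = -480, Σg = -62.
Eliminating b: 4·(row 1) − 21·(row 2) gives 195·m = 4·(-480) − 21·(-62) = -618, so m = -206/65.
Then b = ((-62) − 21·(-206/65))/4 = 74/65.

m = -3.1692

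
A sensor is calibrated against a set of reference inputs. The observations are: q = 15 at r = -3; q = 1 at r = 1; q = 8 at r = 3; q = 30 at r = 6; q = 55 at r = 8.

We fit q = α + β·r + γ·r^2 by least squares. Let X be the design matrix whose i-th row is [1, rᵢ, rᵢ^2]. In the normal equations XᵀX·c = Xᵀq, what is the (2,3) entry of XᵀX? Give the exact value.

Row 2 ↔ basis r, column 3 ↔ basis r^2, so (XᵀX)_{2,3} = Σᵢ (r)·(r^2) = (-3)·(9) + (1)·(1) + (3)·(9) + (6)·(36) + (8)·(64) = 729.

729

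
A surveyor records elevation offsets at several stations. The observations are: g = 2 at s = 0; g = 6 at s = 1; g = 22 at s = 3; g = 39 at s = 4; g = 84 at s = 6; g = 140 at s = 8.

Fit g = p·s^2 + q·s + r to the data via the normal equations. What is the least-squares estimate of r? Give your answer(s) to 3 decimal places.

Normal-equation sums: Σs^2·s^2 = 5730, Σs^2·s = 820, Σs^2 = 126, Σs·s = 126, Σs = 22, Σ1 = 6.
Right-hand side: Σs^2·g = 12812, Σs·g = 1852, Σg = 293.
Inverting the 3×3 Gram matrix, [p, q, r]ᵀ = [11735/5822, 7201/5822, 11469/5822]ᵀ.

r = 1.970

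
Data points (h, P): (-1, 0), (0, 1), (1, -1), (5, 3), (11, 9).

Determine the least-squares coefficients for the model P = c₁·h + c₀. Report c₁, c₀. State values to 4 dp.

Setting ∂/∂c₁ … = 0 gives: 148·c₁ + 16·c₀ = 113;  16·c₁ + 5·c₀ = 12.
(Σh·h = 148, Σh = 16, Σ1 = 5, Σh·P = 113, ΣP = 12.)
det = 148·5 − 16² = 484.
c₁ = (113·5 − 16·12)/484 = 373/484; c₀ = (148·12 − 16·113)/484 = -8/121.

c₁ = 0.7707, c₀ = -0.0661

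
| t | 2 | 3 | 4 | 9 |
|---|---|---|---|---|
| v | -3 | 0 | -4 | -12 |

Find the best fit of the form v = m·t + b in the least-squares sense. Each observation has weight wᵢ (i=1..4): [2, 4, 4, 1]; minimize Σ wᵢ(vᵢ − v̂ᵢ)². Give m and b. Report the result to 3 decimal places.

Normal-equation sums: Σwᵢ·t·t = 189, Σwᵢ·t = 41, Σwᵢ·1 = 11.
Moment sums: Σwᵢ·t·v = -184, Σwᵢ·v = -34.
So XᵀWX·[m, b]ᵀ = XᵀWv: [[189, 41]; [41, 11]]·[m, b]ᵀ = [-184, -34]ᵀ.
det = 189·11 − 41² = 398.
m = ((-184)·11 − 41·(-34))/398 = -315/199; b = (189·(-34) − 41·(-184))/398 = 559/199.

m = -1.583, b = 2.809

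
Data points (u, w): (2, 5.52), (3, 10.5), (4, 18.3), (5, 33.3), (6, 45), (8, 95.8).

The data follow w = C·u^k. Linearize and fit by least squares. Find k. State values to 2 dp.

With ln wᵢ as the transformed response and ln uᵢ as the regressor:
AᵀA = [[13.7340, 8.6587]; [8.6587, 6]], rhs = [29.7468, 18.8411]ᵀ  (here Σln u = 8.6587, Σ(ln u)² = 13.7340, Σln w = 18.8411, Σln u·ln w = 29.7468).
Solving (det = 7.4309): k = 2.06449, ln C = 0.16089.

k = 2.06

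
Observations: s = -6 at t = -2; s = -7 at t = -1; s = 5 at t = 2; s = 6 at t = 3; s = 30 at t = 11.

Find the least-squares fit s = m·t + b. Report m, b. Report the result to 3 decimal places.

Entries of AᵀA: Σt·t = 139, Σt = 13, Σ1 = 5.
For Aᵀs: Σt·s = 377, Σs = 28.
AᵀA·[m, b]ᵀ = Aᵀs becomes [[139, 13]; [13, 5]]·[m, b]ᵀ = [377, 28]ᵀ.
Δ = 139·5 − 13² = 526.
m = (377·5 − 13·28)/526 = 1521/526; b = (139·28 − 13·377)/526 = -1009/526.

m = 2.892, b = -1.918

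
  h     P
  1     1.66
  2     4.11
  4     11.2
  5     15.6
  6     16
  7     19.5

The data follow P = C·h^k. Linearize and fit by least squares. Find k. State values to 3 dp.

Let Y = ln P. Fitting Y = k·ln h + ln C by least squares:
XᵀX = [[11.9895, 7.4265]; [7.4265, 6]], rhs = [19.4984, 12.8264]ᵀ  (here Σln h = 7.4265, Σ(ln h)² = 11.9895, Σln P = 12.8264, Σln h·ln P = 19.4984).
Δ = 11.9895·6 − (7.4265)² = 16.7835; k = (19.4984·6 − 7.4265·12.8264)/16.7835 = 1.29498, ln C = (11.9895·12.8264 − 7.4265·19.4984)/16.7835 = 0.53486.

k = 1.295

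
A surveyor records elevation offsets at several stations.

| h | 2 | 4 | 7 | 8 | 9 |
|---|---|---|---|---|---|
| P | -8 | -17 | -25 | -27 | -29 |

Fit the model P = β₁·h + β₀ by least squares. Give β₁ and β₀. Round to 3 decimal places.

Forming XᵀX = [[214, 30]; [30, 5]] and XᵀP = [-736, -106]ᵀ gives XᵀX·[β₁, β₀]ᵀ = XᵀP.
Δ = 214·5 − 30² = 170.
β₁ = ((-736)·5 − 30·(-106))/170 = -50/17; β₀ = (214·(-106) − 30·(-736))/170 = -302/85.

β₁ = -2.941, β₀ = -3.553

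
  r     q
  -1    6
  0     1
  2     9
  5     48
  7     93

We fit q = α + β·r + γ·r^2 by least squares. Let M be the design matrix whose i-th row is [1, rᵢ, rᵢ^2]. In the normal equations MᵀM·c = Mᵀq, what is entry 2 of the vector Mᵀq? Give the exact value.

Entry 2 ↔ basis r, so (Mᵀq)_{2} = Σᵢ (r)·qᵢ = (-1)·(6) + (0)·(1) + (2)·(9) + (5)·(48) + (7)·(93) = 903.

903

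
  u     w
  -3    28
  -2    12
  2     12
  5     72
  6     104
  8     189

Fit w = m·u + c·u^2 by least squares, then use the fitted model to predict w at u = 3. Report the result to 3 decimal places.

The normal equations are: 142·m + 826·c = 2412;  826·m + 6130·c = 17988.
Eliminating c: 6130·(row 1) − 826·(row 2) gives 188184·m = 6130·2412 − 826·17988 = -72528, so m = -3022/7841.
Then c = (17988 − 826·(-3022/7841))/6130 = 23416/7841.
At u = 3: ŵ = (-3022/7841)·(3) + (23416/7841)·(9) = 201678/7841.

ŵ = 25.721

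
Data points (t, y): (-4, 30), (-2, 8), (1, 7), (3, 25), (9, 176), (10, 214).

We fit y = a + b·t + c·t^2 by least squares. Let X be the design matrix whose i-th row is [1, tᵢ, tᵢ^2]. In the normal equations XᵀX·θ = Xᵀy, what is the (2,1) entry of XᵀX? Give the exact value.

17

Row 2 ↔ basis t, column 1 ↔ basis 1, so (XᵀX)_{2,1} = Σᵢ t = (-4)·(1) + (-2)·(1) + (1)·(1) + (3)·(1) + (9)·(1) + (10)·(1) = 17.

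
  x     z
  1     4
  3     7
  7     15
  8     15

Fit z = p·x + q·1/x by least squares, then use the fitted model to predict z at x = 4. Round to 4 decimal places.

Forming MᵀM = [[123, 4]; [4, 32377/28224]] and Mᵀz = [250, 1739/168]ᵀ gives MᵀM·[p, q]ᵀ = Mᵀz.
Determinant 123·(32377/28224) − 4² = 1176929/9408.
p = (250·(32377/28224) − 4·(1739/168))/(1176929/9408) = 6925642/3530787; q = (123·(1739/168) − 4·250)/(1176929/9408) = 2570232/1176929.
At x = 4: ẑ = (6925642/3530787)·(4) + (2570232/1176929)·(1/4) = 29630242/3530787.

ẑ = 8.3920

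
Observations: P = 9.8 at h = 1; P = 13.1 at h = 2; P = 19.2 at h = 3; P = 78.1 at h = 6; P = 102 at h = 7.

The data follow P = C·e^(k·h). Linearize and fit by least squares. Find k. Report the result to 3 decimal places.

Let Y = ln P. Fitting Y = k·h + ln C by least squares:
XᵀX = [[99.0000, 19.0000]; [19.0000, 5]], rhs = [74.8151, 16.7929]ᵀ  (here Σh = 19.0000, Σ(h)² = 99.0000, Σln P = 16.7929, Σh·ln P = 74.8151).
Solving (det = 134.0000): k = 0.41053, ln C = 1.79856.

k = 0.411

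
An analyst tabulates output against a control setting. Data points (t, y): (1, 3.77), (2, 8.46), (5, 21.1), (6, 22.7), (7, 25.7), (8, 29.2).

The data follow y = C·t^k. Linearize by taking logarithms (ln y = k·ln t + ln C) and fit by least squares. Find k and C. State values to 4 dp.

Linearized form: ln y = k·ln t + ln C. From the 6 transformed points,
XᵀX = [[14.3918, 8.1197]; [8.1197, 6]], rhs = [25.3160, 16.2547]ᵀ  (here Σln t = 8.1197, Σ(ln t)² = 14.3918, Σln y = 16.2547, Σln t·ln y = 25.3160).
Δ = 14.3918·6 − (8.1197)² = 20.4213; k = (25.3160·6 − 8.1197·16.2547)/20.4213 = 0.97510, ln C = (14.3918·16.2547 − 8.1197·25.3160)/20.4213 = 1.38954, so C = exp(1.38954) = 4.01300.

k = 0.9751, C = 4.0130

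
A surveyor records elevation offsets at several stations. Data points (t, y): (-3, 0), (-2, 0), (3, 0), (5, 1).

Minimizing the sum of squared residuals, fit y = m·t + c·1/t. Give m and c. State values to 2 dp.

m = 0.22, c = -1.31

Sums needed: Σt·t = 47, Σt·1/t = 4, Σ1/t·1/t = 461/900.
For Mᵀy: Σt·y = 5, Σ1/t·y = 1/5.
det = 47·(461/900) − 4² = 7267/900.
m = (5·(461/900) − 4·(1/5))/(7267/900) = 1585/7267; c = (47·(1/5) − 4·5)/(7267/900) = -9540/7267.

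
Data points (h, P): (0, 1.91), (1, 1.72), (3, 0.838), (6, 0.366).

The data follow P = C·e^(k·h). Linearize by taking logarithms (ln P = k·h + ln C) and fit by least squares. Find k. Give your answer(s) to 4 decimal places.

Linearized form: ln P = k·h + ln C. From the 4 transformed points,
XᵀX = [[46.0000, 10.0000]; [10.0000, 4]], rhs = [-6.0186, 0.0076]ᵀ  (here Σh = 10.0000, Σ(h)² = 46.0000, Σln P = 0.0076, Σh·ln P = -6.0186).
Slope k = (n·Σh·ln P − Σh·Σln P)/(n·Σ(h)² − (Σh)²) = (4·-6.0186 − 10.0000·0.0076)/84.0000 = -0.28750; ln C = (Σln P − k·Σh)/n = 0.72065.

k = -0.2875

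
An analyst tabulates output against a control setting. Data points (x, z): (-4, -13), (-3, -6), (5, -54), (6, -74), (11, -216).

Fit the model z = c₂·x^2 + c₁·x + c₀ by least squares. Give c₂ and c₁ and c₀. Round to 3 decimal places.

c₂ = -1.493, c₁ = -3.075, c₀ = -1.583

From the data, Σx^2·x^2 = 16899, Σx^2·x = 1581, Σx^2 = 207, Σx·x = 207, Σx = 15, Σ1 = 5.
Right-hand side: Σx^2·z = -30412, Σx·z = -3020, Σz = -363.
MᵀM·[c₂, c₁, c₀]ᵀ = Mᵀz becomes [[16899, 1581, 207]; [1581, 207, 15]; [207, 15, 5]]·[c₂, c₁, c₀]ᵀ = [-30412, -3020, -363]ᵀ.
Row-reducing yields c₂ = -532013/356442, c₁ = -1096031/356442, c₀ = -94043/59407.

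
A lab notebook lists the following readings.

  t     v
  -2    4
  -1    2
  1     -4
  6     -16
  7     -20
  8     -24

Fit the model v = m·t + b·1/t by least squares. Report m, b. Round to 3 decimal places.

m = -2.863, b = 0.281

With design matrix A, AᵀA = [[155, 6]; [6, 65305/28224]] and Aᵀv = [-442, -347/21]ᵀ.
Eliminating b: (65305/28224)·(row 1) − 6·(row 2) gives (9106211/28224)·m = (65305/28224)·(-442) − 6·(-347/21) = -13033301/14112, so m = -26066602/9106211.
Then b = ((-347/21) − 6·(-26066602/9106211))/(65305/28224) = 2563008/9106211.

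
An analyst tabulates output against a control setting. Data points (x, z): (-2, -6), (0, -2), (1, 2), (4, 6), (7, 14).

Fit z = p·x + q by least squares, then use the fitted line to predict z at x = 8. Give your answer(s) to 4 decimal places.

ẑ = 15.7600

From the data, Σx·x = 70, Σx = 10, Σ1 = 5.
For Aᵀz: Σx·z = 136, Σz = 14.
So AᵀA·[p, q]ᵀ = Aᵀz: [[70, 10]; [10, 5]]·[p, q]ᵀ = [136, 14]ᵀ.
Δ = 70·5 − 10² = 250.
p = (136·5 − 10·14)/250 = 54/25; q = (70·14 − 10·136)/250 = -38/25.
At x = 8: ẑ = (54/25)·(8) + (-38/25)·(1) = 394/25.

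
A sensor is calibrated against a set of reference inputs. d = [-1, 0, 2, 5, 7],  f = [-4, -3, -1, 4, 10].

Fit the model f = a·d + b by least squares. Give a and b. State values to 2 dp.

a = 1.69, b = -3.19

Sums needed: Σd·d = 79, Σd = 13, Σ1 = 5.
And Σd·f = 92, Σf = 6.
Determinant 79·5 − 13² = 226.
a = (92·5 − 13·6)/226 = 191/113; b = (79·6 − 13·92)/226 = -361/113.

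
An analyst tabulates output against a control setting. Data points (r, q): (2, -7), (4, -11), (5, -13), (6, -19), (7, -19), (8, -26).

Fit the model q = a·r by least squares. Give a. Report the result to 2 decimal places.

a = -2.98

With design matrix A, AᵀA = [[194]] and Aᵀq = [-578]ᵀ.
Hence a = -578 / 194 ≈ -2.97938.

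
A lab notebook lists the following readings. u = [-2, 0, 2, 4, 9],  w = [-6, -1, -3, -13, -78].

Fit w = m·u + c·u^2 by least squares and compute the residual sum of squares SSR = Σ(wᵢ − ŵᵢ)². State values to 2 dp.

Setting ∂/∂m … = 0 gives: 105·m + 793·c = -748;  793·m + 6849·c = -6562.
(Σu·u = 105, Σu·u^2 = 793, Σu^2·u^2 = 6849, Σu·w = -748, Σu^2·w = -6562.)
Eliminating c: 6849·(row 1) − 793·(row 2) gives 90296·m = 6849·(-748) − 793·(-6562) = 80614, so m = 40307/45148.
Then c = ((-6562) − 793·(40307/45148))/6849 = -47923/45148.
Residuals: 709/22574, -1, -12183/22574, 4654/11287, -636/11287; SSR = 33081/22574.

SSR = 1.47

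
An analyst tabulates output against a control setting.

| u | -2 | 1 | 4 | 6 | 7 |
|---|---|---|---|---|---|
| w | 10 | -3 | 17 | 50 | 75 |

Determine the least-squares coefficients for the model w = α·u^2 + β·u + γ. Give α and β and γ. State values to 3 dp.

Entries of MᵀM: Σu^2·u^2 = 3970, Σu^2·u = 616, Σu^2 = 106, Σu·u = 106, Σu = 16, Σ1 = 5.
Moment sums: Σu^2·w = 5784, Σu·w = 870, Σw = 149.
Inverting the 3×3 Gram matrix, [α, β, γ]ᵀ = [14593/7413, -20521/7413, -7599/2471]ᵀ.

α = 1.969, β = -2.768, γ = -3.075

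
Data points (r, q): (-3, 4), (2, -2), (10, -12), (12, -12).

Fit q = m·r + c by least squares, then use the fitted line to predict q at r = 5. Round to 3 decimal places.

q̂ = -5.220

From the data, Σr·r = 257, Σr = 21, Σ1 = 4.
For Xᵀq: Σr·q = -280, Σq = -22.
XᵀX·[m, c]ᵀ = Xᵀq becomes [[257, 21]; [21, 4]]·[m, c]ᵀ = [-280, -22]ᵀ.
Δ = 257·4 − 21² = 587.
m = ((-280)·4 − 21·(-22))/587 = -658/587; c = (257·(-22) − 21·(-280))/587 = 226/587.
At r = 5: q̂ = (-658/587)·(5) + (226/587)·(1) = -3064/587.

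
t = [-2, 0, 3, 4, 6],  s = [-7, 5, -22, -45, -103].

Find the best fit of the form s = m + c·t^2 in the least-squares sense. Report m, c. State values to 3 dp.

Compute the Gram sums: Σ1 = 5, Σt^2 = 65, Σt^2·t^2 = 1649.
And Σs = -172, Σt^2·s = -4654.
So MᵀM·[m, c]ᵀ = Mᵀs: [[5, 65]; [65, 1649]]·[m, c]ᵀ = [-172, -4654]ᵀ.
Δ = 5·1649 − 65² = 4020.
m = ((-172)·1649 − 65·(-4654))/4020 = 3147/670; c = (5·(-4654) − 65·(-172))/4020 = -403/134.

m = 4.697, c = -3.007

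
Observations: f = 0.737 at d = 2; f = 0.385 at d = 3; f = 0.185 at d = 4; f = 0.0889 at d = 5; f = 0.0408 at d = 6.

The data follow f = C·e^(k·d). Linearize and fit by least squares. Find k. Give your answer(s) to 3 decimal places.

k = -0.725

With ln fᵢ as the transformed response and dᵢ as the regressor:
AᵀA = [[90.0000, 20.0000]; [20.0000, 5]], rhs = [-41.5191, -8.5664]ᵀ  (here Σd = 20.0000, Σ(d)² = 90.0000, Σln f = -8.5664, Σd·ln f = -41.5191).
Δ = 90.0000·5 − (20.0000)² = 50.0000; k = (-41.5191·5 − 20.0000·-8.5664)/50.0000 = -0.72535, ln C = (90.0000·-8.5664 − 20.0000·-41.5191)/50.0000 = 1.18814.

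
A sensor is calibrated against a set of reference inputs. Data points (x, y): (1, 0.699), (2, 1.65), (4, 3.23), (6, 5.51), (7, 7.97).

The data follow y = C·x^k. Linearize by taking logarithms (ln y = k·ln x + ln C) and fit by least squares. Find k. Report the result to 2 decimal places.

k = 1.19

Let Y = ln y. Fitting Y = k·ln x + ln C by least squares:
Sums: Σln x = 5.8171, Σ(ln x)² = 9.3992, Σln y = 5.0974, Σln x·ln y = 9.0694.
Normal system: [[9.3992, 5.8171]; [5.8171, 5]]·[k, ln C]ᵀ = [9.0694, 5.0974]ᵀ.
Slope k = (n·Σln x·ln y − Σln x·Σln y)/(n·Σ(ln x)² − (Σln x)²) = (5·9.0694 − 5.8171·5.0974)/13.1574 = 1.19284; ln C = (Σln y − k·Σln x)/n = -0.36830.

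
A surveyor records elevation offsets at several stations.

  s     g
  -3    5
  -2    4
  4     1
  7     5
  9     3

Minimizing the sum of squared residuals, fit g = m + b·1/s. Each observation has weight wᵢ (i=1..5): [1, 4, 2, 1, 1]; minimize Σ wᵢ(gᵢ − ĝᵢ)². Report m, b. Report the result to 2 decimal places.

m = 2.97, b = -2.70

Compute the Gram sums: Σwᵢ·1 = 9, Σwᵢ·1/s = -199/126, Σwᵢ·1/s·1/s = 40289/31752.
For XᵀWg: Σwᵢ·g = 31, Σwᵢ·1/s·g = -341/42.
XᵀWX·[m, b]ᵀ = XᵀWg becomes [[9, -199/126]; [-199/126, 40289/31752]]·[m, b]ᵀ = [31, -341/42]ᵀ.
Eliminating b: (40289/31752)·(row 1) − (-199/126)·(row 2) gives (283399/31752)·m = (40289/31752)·31 − (-199/126)·(-341/42) = 841805/31752, so m = 841805/283399.
Then b = ((-341/42) − (-199/126)·(841805/283399))/(40289/31752) = -765576/283399.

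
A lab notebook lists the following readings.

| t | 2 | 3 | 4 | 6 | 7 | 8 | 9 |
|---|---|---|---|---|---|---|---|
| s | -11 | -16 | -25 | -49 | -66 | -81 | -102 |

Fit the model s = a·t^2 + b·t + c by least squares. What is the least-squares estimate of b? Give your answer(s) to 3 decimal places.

b = -0.657

Setting ∂/∂a … = 0 gives: 14707·a + 1899·b + 259·c = -19032;  1899·a + 259·b + 39·c = -2492;  259·a + 39·b + 7·c = -350.
Solving the 3×3 system (Gaussian elimination) gives a = -5735/5082, b = -159/242, c = -11651/2541.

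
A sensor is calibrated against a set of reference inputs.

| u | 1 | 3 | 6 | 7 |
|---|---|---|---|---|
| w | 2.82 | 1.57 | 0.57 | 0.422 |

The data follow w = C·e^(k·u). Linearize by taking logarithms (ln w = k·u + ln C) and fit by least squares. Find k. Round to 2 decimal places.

Linearized form: ln w = k·u + ln C. From the 4 transformed points,
XᵀX = [[95.0000, 17.0000]; [17.0000, 4]], rhs = [-7.0220, 0.0629]ᵀ  (here Σu = 17.0000, Σ(u)² = 95.0000, Σln w = 0.0629, Σu·ln w = -7.0220).
Solving (det = 91.0000): k = -0.32042, ln C = 1.37751.

k = -0.32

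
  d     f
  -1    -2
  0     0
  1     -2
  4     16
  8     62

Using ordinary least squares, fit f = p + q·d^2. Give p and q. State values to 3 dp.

Sums needed: Σ1 = 5, Σd^2 = 82, Σd^2·d^2 = 4354.
For Xᵀf: Σf = 74, Σd^2·f = 4220.
XᵀX·[p, q]ᵀ = Xᵀf becomes [[5, 82]; [82, 4354]]·[p, q]ᵀ = [74, 4220]ᵀ.
Determinant 5·4354 − 82² = 15046.
p = (74·4354 − 82·4220)/15046 = -11922/7523; q = (5·4220 − 82·74)/15046 = 7516/7523.

p = -1.585, q = 0.999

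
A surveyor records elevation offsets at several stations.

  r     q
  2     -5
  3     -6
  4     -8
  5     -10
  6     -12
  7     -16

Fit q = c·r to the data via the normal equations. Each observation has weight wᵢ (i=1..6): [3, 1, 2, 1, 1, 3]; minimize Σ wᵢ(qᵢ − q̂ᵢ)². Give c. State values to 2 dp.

With design matrix X, XᵀWX = [[261]] and XᵀWq = [-570]ᵀ.
Hence c = -570 / 261 ≈ -2.18391.

c = -2.18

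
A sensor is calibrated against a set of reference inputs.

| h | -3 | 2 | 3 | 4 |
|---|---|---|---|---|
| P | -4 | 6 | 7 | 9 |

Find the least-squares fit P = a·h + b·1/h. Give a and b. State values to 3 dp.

a = 1.770, b = 3.434

Entries of AᵀA: Σh·h = 38, Σh·1/h = 4, Σ1/h·1/h = 77/144.
For AᵀP: Σh·P = 81, Σ1/h·P = 107/12.
Eliminating b: (77/144)·(row 1) − 4·(row 2) gives (311/72)·a = (77/144)·81 − 4·(107/12) = 367/48, so a = 1101/622.
Then b = ((107/12) − 4·(1101/622))/(77/144) = 1068/311.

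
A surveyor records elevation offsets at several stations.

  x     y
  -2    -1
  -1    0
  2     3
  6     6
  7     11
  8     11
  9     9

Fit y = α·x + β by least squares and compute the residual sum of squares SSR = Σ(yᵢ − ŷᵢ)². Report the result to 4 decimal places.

SSR = 12.9435

With design matrix M, MᵀM = [[239, 29]; [29, 7]] and Mᵀy = [290, 39]ᵀ.
Δ = 239·7 − 29² = 832.
α = (290·7 − 29·39)/832 = 899/832; β = (239·39 − 29·290)/832 = 911/832.
Residuals: 55/832, -3/208, -213/832, -101/64, 487/208, 1049/832, -757/416; SSR = 10769/832.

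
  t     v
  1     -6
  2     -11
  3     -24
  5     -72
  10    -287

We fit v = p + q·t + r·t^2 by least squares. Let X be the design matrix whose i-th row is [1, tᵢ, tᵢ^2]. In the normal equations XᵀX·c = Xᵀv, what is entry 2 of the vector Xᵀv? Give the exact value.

-3330

Entry 2 ↔ basis t, so (Xᵀv)_{2} = Σᵢ (t)·vᵢ = (1)·(-6) + (2)·(-11) + (3)·(-24) + (5)·(-72) + (10)·(-287) = -3330.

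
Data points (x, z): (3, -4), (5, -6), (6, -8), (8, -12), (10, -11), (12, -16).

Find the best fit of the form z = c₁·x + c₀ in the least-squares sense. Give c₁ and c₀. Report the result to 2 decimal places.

c₁ = -1.27, c₀ = -0.22

With design matrix M, MᵀM = [[378, 44]; [44, 6]] and Mᵀz = [-488, -57]ᵀ.
Determinant 378·6 − 44² = 332.
c₁ = ((-488)·6 − 44·(-57))/332 = -105/83; c₀ = (378·(-57) − 44·(-488))/332 = -37/166.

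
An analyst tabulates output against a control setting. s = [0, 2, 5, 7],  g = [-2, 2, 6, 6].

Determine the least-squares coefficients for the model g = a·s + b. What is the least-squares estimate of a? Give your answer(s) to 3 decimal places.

a = 1.172

The normal equations are: 78·a + 14·b = 76;  14·a + 4·b = 12.
(Σs·s = 78, Σs = 14, Σ1 = 4, Σs·g = 76, Σg = 12.)
det = 78·4 − 14² = 116.
a = (76·4 − 14·12)/116 = 34/29; b = (78·12 − 14·76)/116 = -32/29.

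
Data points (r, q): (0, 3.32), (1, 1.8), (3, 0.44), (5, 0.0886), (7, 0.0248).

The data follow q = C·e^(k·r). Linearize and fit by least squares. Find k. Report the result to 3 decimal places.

Linearized form: ln q = k·r + ln C. From the 5 transformed points,
Sums: Σr = 16.0000, Σ(r)² = 84.0000, Σln q = -5.1538, Σr·ln q = -39.8717.
Normal system: [[84.0000, 16.0000]; [16.0000, 5]]·[k, ln C]ᵀ = [-39.8717, -5.1538]ᵀ.
Δ = 84.0000·5 − (16.0000)² = 164.0000; k = (-39.8717·5 − 16.0000·-5.1538)/164.0000 = -0.71279, ln C = (84.0000·-5.1538 − 16.0000·-39.8717)/164.0000 = 1.25018.

k = -0.713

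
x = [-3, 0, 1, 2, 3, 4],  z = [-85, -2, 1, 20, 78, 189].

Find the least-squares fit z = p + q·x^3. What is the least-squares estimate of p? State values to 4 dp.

p = -3.0514

Compute the Gram sums: Σ1 = 6, Σx^3 = 73, Σx^3·x^3 = 5619.
Right-hand side: Σz = 201, Σx^3·z = 16658.
Normal equations: [[6, 73]; [73, 5619]]·[p, q]ᵀ = [201, 16658]ᵀ.
det = 6·5619 − 73² = 28385.
p = (201·5619 − 73·16658)/28385 = -17323/5677; q = (6·16658 − 73·201)/28385 = 17055/5677.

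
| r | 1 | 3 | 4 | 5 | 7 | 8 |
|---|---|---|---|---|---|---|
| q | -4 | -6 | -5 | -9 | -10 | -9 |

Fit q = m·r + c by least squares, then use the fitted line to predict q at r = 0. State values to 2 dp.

From the data, Σr·r = 164, Σr = 28, Σ1 = 6.
Right-hand side: Σr·q = -229, Σq = -43.
MᵀM·[m, c]ᵀ = Mᵀq becomes [[164, 28]; [28, 6]]·[m, c]ᵀ = [-229, -43]ᵀ.
Δ = 164·6 − 28² = 200.
m = ((-229)·6 − 28·(-43))/200 = -17/20; c = (164·(-43) − 28·(-229))/200 = -16/5.
At r = 0: q̂ = (-17/20)·(0) + (-16/5)·(1) = -16/5.

q̂ = -3.20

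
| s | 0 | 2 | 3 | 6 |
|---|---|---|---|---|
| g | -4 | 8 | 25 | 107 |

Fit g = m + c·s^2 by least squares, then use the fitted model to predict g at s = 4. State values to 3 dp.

ĝ = 45.556

Normal-equation sums: Σ1 = 4, Σs^2 = 49, Σs^2·s^2 = 1393.
And Σg = 136, Σs^2·g = 4109.
XᵀX·[m, c]ᵀ = Xᵀg becomes [[4, 49]; [49, 1393]]·[m, c]ᵀ = [136, 4109]ᵀ.
det = 4·1393 − 49² = 3171.
m = (136·1393 − 49·4109)/3171 = -1699/453; c = (4·4109 − 49·136)/3171 = 1396/453.
At s = 4: ĝ = (-1699/453)·(1) + (1396/453)·(16) = 6879/151.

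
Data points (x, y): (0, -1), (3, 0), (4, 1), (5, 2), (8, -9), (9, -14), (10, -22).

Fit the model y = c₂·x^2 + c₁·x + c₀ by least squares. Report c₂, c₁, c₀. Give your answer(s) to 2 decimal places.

The normal equations are: 21619·c₂ + 2457·c₁ + 295·c₀ = -3844;  2457·c₂ + 295·c₁ + 39·c₀ = -404;  295·c₂ + 39·c₁ + 7·c₀ = -43.
Solving the 3×3 system (Gaussian elimination) gives c₂ = -28179/60998, c₁ = 165887/60998, c₀ = -55693/30499.

c₂ = -0.46, c₁ = 2.72, c₀ = -1.83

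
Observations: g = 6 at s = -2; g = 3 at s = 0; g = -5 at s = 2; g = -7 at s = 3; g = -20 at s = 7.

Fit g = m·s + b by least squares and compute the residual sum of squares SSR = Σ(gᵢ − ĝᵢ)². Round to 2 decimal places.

SSR = 5.18

Entries of MᵀM: Σs·s = 66, Σs = 10, Σ1 = 5.
For Mᵀg: Σs·g = -183, Σg = -23.
Normal equations: [[66, 10]; [10, 5]]·[m, b]ᵀ = [-183, -23]ᵀ.
Δ = 66·5 − 10² = 230.
m = ((-183)·5 − 10·(-23))/230 = -137/46; b = (66·(-23) − 10·(-183))/230 = 156/115.
Residuals: -151/115, 189/115, -2/5, 133/230, -117/230; SSR = 1191/230.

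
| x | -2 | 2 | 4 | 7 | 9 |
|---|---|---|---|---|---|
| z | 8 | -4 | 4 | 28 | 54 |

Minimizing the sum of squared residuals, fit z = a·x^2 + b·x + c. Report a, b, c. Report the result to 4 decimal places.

Sums needed: Σx^2·x^2 = 9250, Σx^2·x = 1136, Σx^2 = 154, Σx·x = 154, Σx = 20, Σ1 = 5.
For Aᵀz: Σx^2·z = 5826, Σx·z = 674, Σz = 90.
Normal equations: [[9250, 1136, 154]; [1136, 154, 20]; [154, 20, 5]]·[a, b, c]ᵀ = [5826, 674, 90]ᵀ.
Solving the 3×3 system (Gaussian elimination) gives a = 78395/78879, b = -216181/78879, c = -43340/26293.

a = 0.9939, b = -2.7407, c = -1.6483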